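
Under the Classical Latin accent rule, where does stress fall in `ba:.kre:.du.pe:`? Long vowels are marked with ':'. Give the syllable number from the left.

2

Classical Latin: stress the penult if heavy (long vowel or closed), else the antepenult.
Weights: 2 kre: H, 3 du L, 4 pe: H.
The penult (syllable 3, du) is light, so stress falls on the antepenult (syllable 2, kre:).
Stress on syllable 2: ba:.ˈkre:.du.pe:.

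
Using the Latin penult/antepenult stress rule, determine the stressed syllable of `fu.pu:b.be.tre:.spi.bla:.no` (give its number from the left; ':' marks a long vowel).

Classical Latin: stress the penult if heavy (long vowel or closed), else the antepenult.
Weights: 5 spi L, 6 bla: H, 7 no L.
The penult (syllable 6, bla:) is heavy, so it takes stress.
Stress on syllable 6: fu.pu:b.be.tre:.spi.ˈbla:.no.

6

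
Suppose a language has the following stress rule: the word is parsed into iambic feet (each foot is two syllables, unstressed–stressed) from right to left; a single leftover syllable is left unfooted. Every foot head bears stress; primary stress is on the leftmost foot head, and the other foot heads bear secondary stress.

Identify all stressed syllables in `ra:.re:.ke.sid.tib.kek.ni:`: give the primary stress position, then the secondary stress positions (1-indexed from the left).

Parse right to left into iambic (σˈσ) feet: ra: (re:.ˈke) (sid.ˈtib) (kek.ˈni:). Syllable 1 is left unfooted.
Foot heads (stressed positions): 3, 5, 7.
End Rule Leftmost: primary stress on the leftmost head = syllable 3.
Secondary stress on 5, 7: ra:.re:.ˈke.sid.ˌtib.kek.ˌni:.

primary 3, secondary 5, 7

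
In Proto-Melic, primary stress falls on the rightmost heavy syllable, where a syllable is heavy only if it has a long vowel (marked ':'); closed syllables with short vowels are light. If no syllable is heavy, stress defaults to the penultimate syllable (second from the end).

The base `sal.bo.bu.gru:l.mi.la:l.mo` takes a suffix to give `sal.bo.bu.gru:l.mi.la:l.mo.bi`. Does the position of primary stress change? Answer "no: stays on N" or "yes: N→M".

no: stays on 6

Base `sal.bo.bu.gru:l.mi.la:l.mo` (7 syllables):
  Weights: 1 sal L, 2 bo L, 3 bu L, 4 gru:l H, 5 mi L, 6 la:l H, 7 mo L.
  Heavy syllables in the domain: 4, 6. The rightmost is syllable 6 (la:l).
  → primary stress on syllable 6.
Suffixed `sal.bo.bu.gru:l.mi.la:l.mo.bi` (8 syllables):
  Weights: 1 sal L, 2 bo L, 3 bu L, 4 gru:l H, 5 mi L, 6 la:l H, 7 mo L, 8 bi L.
  Heavy syllables in the domain: 4, 6. The rightmost is syllable 6 (la:l).
  → primary stress on syllable 6.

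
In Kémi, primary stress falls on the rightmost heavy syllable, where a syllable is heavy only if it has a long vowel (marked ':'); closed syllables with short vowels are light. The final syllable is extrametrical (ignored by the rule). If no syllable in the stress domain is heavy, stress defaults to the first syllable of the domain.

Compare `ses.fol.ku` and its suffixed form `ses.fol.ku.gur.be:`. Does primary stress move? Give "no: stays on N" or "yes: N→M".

no: stays on 1

Base `ses.fol.ku` (3 syllables):
  The final syllable (3, ku) is extrametrical; the stress domain is syllables 1–2.
  Weights: 1 ses L, 2 fol L.
  No heavy syllable in the domain; default to the first syllable of the domain = syllable 1.
  → primary stress on syllable 1.
Suffixed `ses.fol.ku.gur.be:` (5 syllables):
  The final syllable (5, be:) is extrametrical; the stress domain is syllables 1–4.
  Weights: 1 ses L, 2 fol L, 3 ku L, 4 gur L.
  No heavy syllable in the domain; default to the first syllable of the domain = syllable 1.
  → primary stress on syllable 1.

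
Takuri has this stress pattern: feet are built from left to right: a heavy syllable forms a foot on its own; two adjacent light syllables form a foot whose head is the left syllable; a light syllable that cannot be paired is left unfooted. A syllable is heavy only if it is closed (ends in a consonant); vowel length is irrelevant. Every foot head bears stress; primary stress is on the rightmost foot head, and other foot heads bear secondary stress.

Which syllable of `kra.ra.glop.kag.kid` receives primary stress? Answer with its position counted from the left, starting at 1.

5

Weights: 1 kra L, 2 ra L, 3 glop H, 4 kag H, 5 kid H.
Parse left to right (heavy = foot alone; LL = one foot; stranded L unfooted): (ˈkra.ra) (ˈglop) (ˈkag) (ˈkid).
Foot heads: 1, 3, 4, 5.
Primary stress on the rightmost head = syllable 5.
Primary stress: syllable 5 → kra.ra.glop.kag.ˈkid.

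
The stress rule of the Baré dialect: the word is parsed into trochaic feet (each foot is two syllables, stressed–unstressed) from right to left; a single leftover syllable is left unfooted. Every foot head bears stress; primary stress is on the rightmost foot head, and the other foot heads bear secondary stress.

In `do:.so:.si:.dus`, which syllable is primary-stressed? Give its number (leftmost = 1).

3

Parse right to left into trochaic (ˈσσ) feet: (ˈdo:.so:) (ˈsi:.dus).
Foot heads (stressed positions): 1, 3.
End Rule Rightmost: primary stress on the rightmost head = syllable 3.
Primary stress: syllable 3 → do:.so:.ˈsi:.dus.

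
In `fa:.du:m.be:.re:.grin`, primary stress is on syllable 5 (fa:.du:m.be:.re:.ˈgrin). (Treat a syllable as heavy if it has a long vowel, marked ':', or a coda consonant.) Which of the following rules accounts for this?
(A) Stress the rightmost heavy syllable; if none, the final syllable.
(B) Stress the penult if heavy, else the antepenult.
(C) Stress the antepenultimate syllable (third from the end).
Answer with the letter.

Rule A → syllable 5 ✓.
Rule B → syllable 4 (observed: 5).
Rule C → syllable 3 (observed: 5).

A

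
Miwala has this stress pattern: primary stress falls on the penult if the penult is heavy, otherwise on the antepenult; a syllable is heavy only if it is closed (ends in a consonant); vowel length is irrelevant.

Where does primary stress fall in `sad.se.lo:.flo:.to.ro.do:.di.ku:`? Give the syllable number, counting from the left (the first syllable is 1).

7

Weights: 7 do: L, 8 di L, 9 ku: L.
The penult (syllable 8, di) is light, so stress falls on the antepenult (syllable 7, do:).
Primary stress: syllable 7 → sad.se.lo:.flo:.to.ro.ˈdo:.di.ku:.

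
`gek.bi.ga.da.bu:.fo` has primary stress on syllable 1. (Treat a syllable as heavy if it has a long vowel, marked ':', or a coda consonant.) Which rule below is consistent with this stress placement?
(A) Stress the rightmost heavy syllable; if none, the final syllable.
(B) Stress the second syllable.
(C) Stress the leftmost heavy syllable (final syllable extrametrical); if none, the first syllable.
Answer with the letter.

C

Rule A → syllable 5 (observed: 1).
Rule B → syllable 2 (observed: 1).
Rule C → syllable 1 ✓.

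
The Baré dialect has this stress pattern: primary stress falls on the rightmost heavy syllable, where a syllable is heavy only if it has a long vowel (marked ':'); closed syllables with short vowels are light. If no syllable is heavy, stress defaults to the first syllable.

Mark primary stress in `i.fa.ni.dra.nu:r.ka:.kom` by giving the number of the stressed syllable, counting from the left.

Weights: 1 i L, 2 fa L, 3 ni L, 4 dra L, 5 nu:r H, 6 ka: H, 7 kom L.
Heavy syllables in the domain: 5, 6. The rightmost is syllable 6 (ka:).
Primary stress: syllable 6 → i.fa.ni.dra.nu:r.ˈka:.kom.

6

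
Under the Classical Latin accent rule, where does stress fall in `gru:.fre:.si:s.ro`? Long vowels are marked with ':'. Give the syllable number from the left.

3

Classical Latin: stress the penult if heavy (long vowel or closed), else the antepenult.
Weights: 2 fre: H, 3 si:s H, 4 ro L.
The penult (syllable 3, si:s) is heavy, so it takes stress.
Stress on syllable 3: gru:.fre:.ˈsi:s.ro.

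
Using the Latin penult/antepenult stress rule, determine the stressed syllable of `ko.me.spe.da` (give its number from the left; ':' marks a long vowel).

Classical Latin: stress the penult if heavy (long vowel or closed), else the antepenult.
Weights: 2 me L, 3 spe L, 4 da L.
The penult (syllable 3, spe) is light, so stress falls on the antepenult (syllable 2, me).
Stress on syllable 2: ko.ˈme.spe.da.

2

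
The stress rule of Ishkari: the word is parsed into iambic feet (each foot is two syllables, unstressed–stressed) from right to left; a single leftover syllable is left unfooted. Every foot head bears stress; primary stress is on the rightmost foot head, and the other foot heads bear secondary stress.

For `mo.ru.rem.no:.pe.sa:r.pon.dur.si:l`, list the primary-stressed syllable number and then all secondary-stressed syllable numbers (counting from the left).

primary 9, secondary 3, 5, 7

Parse right to left into iambic (σˈσ) feet: mo (ru.ˈrem) (no:.ˈpe) (sa:r.ˈpon) (dur.ˈsi:l). Syllable 1 is left unfooted.
Foot heads (stressed positions): 3, 5, 7, 9.
End Rule Rightmost: primary stress on the rightmost head = syllable 9.
Secondary stress on 3, 5, 7: mo.ru.ˌrem.no:.ˌpe.sa:r.ˌpon.dur.ˈsi:l.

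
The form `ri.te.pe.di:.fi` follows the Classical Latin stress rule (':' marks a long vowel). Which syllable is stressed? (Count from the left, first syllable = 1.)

Classical Latin: stress the penult if heavy (long vowel or closed), else the antepenult.
Weights: 3 pe L, 4 di: H, 5 fi L.
The penult (syllable 4, di:) is heavy, so it takes stress.
Stress on syllable 4: ri.te.pe.ˈdi:.fi.

4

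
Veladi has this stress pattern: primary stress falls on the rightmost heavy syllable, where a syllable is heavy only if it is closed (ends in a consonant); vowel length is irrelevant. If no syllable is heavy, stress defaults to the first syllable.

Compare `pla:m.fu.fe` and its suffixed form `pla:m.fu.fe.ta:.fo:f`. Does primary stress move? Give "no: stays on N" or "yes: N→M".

yes: 1→5

Base `pla:m.fu.fe` (3 syllables):
  Weights: 1 pla:m H, 2 fu L, 3 fe L.
  Heavy syllables in the domain: 1. The rightmost is syllable 1 (pla:m).
  → primary stress on syllable 1.
Suffixed `pla:m.fu.fe.ta:.fo:f` (5 syllables):
  Weights: 1 pla:m H, 2 fu L, 3 fe L, 4 ta: L, 5 fo:f H.
  Heavy syllables in the domain: 1, 5. The rightmost is syllable 5 (fo:f).
  → primary stress on syllable 5.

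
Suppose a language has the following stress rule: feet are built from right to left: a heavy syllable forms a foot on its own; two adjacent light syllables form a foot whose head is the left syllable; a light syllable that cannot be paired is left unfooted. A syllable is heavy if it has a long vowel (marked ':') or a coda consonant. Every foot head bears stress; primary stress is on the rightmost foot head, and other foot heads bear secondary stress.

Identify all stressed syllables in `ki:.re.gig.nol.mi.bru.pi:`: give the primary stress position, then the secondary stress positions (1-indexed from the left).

primary 7, secondary 1, 3, 4, 5

Weights: 1 ki: H, 2 re L, 3 gig H, 4 nol H, 5 mi L, 6 bru L, 7 pi: H.
Parse right to left (heavy = foot alone; LL = one foot; stranded L unfooted): (ˈki:) re (ˈgig) (ˈnol) (ˈmi.bru) (ˈpi:).
Foot heads: 1, 3, 4, 5, 7.
Primary stress on the rightmost head = syllable 7.
Secondary stress on 1, 3, 4, 5: ˌki:.re.ˌgig.ˌnol.ˌmi.bru.ˈpi:.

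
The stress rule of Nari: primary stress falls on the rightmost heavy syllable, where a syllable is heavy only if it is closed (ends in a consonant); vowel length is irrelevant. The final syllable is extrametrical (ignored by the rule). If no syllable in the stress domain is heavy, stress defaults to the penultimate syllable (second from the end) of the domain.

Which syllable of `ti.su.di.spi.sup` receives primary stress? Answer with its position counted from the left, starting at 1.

The final syllable (5, sup) is extrametrical; the stress domain is syllables 1–4.
Weights: 1 ti L, 2 su L, 3 di L, 4 spi L.
No heavy syllable in the domain; default to the penultimate syllable (second from the end) of the domain = syllable 3.
Primary stress: syllable 3 → ti.su.ˈdi.spi.sup.

3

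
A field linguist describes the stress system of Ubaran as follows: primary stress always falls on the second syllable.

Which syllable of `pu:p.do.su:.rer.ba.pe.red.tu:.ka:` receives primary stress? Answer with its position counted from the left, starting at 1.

The word has 9 syllables; the second syllable is syllable 2 (do).
Primary stress: syllable 2 → pu:p.ˈdo.su:.rer.ba.pe.red.tu:.ka:.

2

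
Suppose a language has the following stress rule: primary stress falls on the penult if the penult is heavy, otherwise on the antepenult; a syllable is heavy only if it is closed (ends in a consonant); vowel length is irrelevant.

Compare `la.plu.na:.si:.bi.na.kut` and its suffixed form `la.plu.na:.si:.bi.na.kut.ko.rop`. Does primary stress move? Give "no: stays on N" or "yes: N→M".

Base `la.plu.na:.si:.bi.na.kut` (7 syllables):
  Weights: 5 bi L, 6 na L, 7 kut H.
  The penult (syllable 6, na) is light, so stress falls on the antepenult (syllable 5, bi).
  → primary stress on syllable 5.
Suffixed `la.plu.na:.si:.bi.na.kut.ko.rop` (9 syllables):
  Weights: 7 kut H, 8 ko L, 9 rop H.
  The penult (syllable 8, ko) is light, so stress falls on the antepenult (syllable 7, kut).
  → primary stress on syllable 7.

yes: 5→7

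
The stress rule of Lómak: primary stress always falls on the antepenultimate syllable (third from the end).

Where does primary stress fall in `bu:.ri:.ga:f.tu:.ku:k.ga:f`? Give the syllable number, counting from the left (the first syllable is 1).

The word has 6 syllables; the antepenultimate syllable (third from the end) is syllable 4 (tu:).
Primary stress: syllable 4 → bu:.ri:.ga:f.ˈtu:.ku:k.ga:f.

4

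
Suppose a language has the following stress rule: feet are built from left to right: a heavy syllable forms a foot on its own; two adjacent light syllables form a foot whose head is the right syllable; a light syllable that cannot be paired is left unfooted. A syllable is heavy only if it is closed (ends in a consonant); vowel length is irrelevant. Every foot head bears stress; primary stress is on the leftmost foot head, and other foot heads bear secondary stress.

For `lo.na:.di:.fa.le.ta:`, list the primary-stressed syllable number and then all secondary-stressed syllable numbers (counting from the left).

primary 2, secondary 4, 6

Weights: 1 lo L, 2 na: L, 3 di: L, 4 fa L, 5 le L, 6 ta: L.
Parse left to right (heavy = foot alone; LL = one foot; stranded L unfooted): (lo.ˈna:) (di:.ˈfa) (le.ˈta:).
Foot heads: 2, 4, 6.
Primary stress on the leftmost head = syllable 2.
Secondary stress on 4, 6: lo.ˈna:.di:.ˌfa.le.ˌta:.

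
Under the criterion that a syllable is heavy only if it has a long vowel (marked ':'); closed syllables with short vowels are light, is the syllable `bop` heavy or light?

light

`bop`: short vowel, closed (coda /p/). Short vowel → light.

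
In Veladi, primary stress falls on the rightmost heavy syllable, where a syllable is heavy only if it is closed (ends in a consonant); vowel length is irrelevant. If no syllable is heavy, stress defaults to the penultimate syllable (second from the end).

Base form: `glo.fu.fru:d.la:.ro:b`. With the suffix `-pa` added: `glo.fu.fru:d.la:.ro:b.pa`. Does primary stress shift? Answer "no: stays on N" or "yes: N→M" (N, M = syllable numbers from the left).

no: stays on 5

Base `glo.fu.fru:d.la:.ro:b` (5 syllables):
  Weights: 1 glo L, 2 fu L, 3 fru:d H, 4 la: L, 5 ro:b H.
  Heavy syllables in the domain: 3, 5. The rightmost is syllable 5 (ro:b).
  → primary stress on syllable 5.
Suffixed `glo.fu.fru:d.la:.ro:b.pa` (6 syllables):
  Weights: 1 glo L, 2 fu L, 3 fru:d H, 4 la: L, 5 ro:b H, 6 pa L.
  Heavy syllables in the domain: 3, 5. The rightmost is syllable 5 (ro:b).
  → primary stress on syllable 5.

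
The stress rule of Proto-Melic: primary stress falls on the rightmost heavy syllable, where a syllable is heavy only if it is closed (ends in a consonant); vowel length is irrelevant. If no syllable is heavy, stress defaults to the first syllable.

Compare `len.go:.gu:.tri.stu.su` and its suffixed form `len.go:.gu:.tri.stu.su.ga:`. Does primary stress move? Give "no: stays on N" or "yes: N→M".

Base `len.go:.gu:.tri.stu.su` (6 syllables):
  Weights: 1 len H, 2 go: L, 3 gu: L, 4 tri L, 5 stu L, 6 su L.
  Heavy syllables in the domain: 1. The rightmost is syllable 1 (len).
  → primary stress on syllable 1.
Suffixed `len.go:.gu:.tri.stu.su.ga:` (7 syllables):
  Weights: 1 len H, 2 go: L, 3 gu: L, 4 tri L, 5 stu L, 6 su L, 7 ga: L.
  Heavy syllables in the domain: 1. The rightmost is syllable 1 (len).
  → primary stress on syllable 1.

no: stays on 1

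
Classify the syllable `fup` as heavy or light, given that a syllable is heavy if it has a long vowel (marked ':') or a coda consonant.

heavy

`fup`: short vowel, closed (coda /p/). Closed → heavy.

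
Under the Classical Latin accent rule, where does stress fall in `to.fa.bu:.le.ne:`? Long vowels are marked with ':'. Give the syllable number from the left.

Classical Latin: stress the penult if heavy (long vowel or closed), else the antepenult.
Weights: 3 bu: H, 4 le L, 5 ne: H.
The penult (syllable 4, le) is light, so stress falls on the antepenult (syllable 3, bu:).
Stress on syllable 3: to.fa.ˈbu:.le.ne:.

3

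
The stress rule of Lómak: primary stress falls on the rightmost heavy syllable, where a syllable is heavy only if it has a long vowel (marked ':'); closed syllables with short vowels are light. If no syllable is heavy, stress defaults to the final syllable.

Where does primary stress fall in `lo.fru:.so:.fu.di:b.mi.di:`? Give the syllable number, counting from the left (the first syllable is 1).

7

Weights: 1 lo L, 2 fru: H, 3 so: H, 4 fu L, 5 di:b H, 6 mi L, 7 di: H.
Heavy syllables in the domain: 2, 3, 5, 7. The rightmost is syllable 7 (di:).
Primary stress: syllable 7 → lo.fru:.so:.fu.di:b.mi.ˈdi:.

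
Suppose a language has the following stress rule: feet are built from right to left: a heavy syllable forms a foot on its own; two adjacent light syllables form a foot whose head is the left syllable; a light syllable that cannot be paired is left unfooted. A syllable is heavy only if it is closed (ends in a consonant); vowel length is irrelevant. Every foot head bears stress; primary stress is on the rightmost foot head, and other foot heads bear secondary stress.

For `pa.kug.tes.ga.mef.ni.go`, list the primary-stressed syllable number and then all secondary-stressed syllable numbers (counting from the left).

Weights: 1 pa L, 2 kug H, 3 tes H, 4 ga L, 5 mef H, 6 ni L, 7 go L.
Parse right to left (heavy = foot alone; LL = one foot; stranded L unfooted): pa (ˈkug) (ˈtes) ga (ˈmef) (ˈni.go).
Foot heads: 2, 3, 5, 6.
Primary stress on the rightmost head = syllable 6.
Secondary stress on 2, 3, 5: pa.ˌkug.ˌtes.ga.ˌmef.ˈni.go.

primary 6, secondary 2, 3, 5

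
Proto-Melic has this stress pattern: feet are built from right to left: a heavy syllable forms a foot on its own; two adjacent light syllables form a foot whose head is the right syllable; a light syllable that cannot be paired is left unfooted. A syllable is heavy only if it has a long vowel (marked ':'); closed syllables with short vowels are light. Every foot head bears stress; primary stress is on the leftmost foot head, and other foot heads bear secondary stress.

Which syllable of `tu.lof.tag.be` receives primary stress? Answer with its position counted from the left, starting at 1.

2

Weights: 1 tu L, 2 lof L, 3 tag L, 4 be L.
Parse right to left (heavy = foot alone; LL = one foot; stranded L unfooted): (tu.ˈlof) (tag.ˈbe).
Foot heads: 2, 4.
Primary stress on the leftmost head = syllable 2.
Primary stress: syllable 2 → tu.ˈlof.tag.be.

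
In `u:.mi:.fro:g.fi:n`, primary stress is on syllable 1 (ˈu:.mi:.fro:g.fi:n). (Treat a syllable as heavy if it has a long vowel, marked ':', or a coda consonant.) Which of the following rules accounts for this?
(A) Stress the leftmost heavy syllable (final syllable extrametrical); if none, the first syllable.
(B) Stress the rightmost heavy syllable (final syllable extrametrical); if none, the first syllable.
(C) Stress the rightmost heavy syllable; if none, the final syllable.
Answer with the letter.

Rule A → syllable 1 ✓.
Rule B → syllable 3 (observed: 1).
Rule C → syllable 4 (observed: 1).

A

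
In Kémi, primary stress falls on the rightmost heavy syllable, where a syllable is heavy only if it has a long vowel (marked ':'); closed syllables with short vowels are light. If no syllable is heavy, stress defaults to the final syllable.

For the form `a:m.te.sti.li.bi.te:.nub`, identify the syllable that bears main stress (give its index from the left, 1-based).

6

Weights: 1 a:m H, 2 te L, 3 sti L, 4 li L, 5 bi L, 6 te: H, 7 nub L.
Heavy syllables in the domain: 1, 6. The rightmost is syllable 6 (te:).
Primary stress: syllable 6 → a:m.te.sti.li.bi.ˈte:.nub.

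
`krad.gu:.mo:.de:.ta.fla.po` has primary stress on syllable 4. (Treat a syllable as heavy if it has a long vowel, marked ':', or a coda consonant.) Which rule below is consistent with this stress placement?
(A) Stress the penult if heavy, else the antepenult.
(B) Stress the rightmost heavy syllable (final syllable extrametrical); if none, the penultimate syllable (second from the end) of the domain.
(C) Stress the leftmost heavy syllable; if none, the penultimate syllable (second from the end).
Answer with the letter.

Rule A → syllable 5 (observed: 4).
Rule B → syllable 4 ✓.
Rule C → syllable 1 (observed: 4).

B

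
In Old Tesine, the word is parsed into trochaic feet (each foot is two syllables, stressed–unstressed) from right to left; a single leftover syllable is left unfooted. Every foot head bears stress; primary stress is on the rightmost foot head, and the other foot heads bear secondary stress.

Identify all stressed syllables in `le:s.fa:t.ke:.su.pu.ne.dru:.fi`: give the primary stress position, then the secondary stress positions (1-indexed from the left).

primary 7, secondary 1, 3, 5

Parse right to left into trochaic (ˈσσ) feet: (ˈle:s.fa:t) (ˈke:.su) (ˈpu.ne) (ˈdru:.fi).
Foot heads (stressed positions): 1, 3, 5, 7.
End Rule Rightmost: primary stress on the rightmost head = syllable 7.
Secondary stress on 1, 3, 5: ˌle:s.fa:t.ˌke:.su.ˌpu.ne.ˈdru:.fi.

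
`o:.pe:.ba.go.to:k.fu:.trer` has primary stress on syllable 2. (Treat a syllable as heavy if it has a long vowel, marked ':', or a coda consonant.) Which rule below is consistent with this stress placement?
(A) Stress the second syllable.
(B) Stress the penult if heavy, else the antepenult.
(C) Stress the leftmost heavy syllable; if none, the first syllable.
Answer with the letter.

Rule A → syllable 2 ✓.
Rule B → syllable 6 (observed: 2).
Rule C → syllable 1 (observed: 2).

A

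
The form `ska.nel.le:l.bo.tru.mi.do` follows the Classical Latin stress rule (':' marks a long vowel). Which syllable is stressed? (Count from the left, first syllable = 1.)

Classical Latin: stress the penult if heavy (long vowel or closed), else the antepenult.
Weights: 5 tru L, 6 mi L, 7 do L.
The penult (syllable 6, mi) is light, so stress falls on the antepenult (syllable 5, tru).
Stress on syllable 5: ska.nel.le:l.bo.ˈtru.mi.do.

5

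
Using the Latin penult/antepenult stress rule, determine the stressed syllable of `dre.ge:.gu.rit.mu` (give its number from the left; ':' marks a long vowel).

Classical Latin: stress the penult if heavy (long vowel or closed), else the antepenult.
Weights: 3 gu L, 4 rit H, 5 mu L.
The penult (syllable 4, rit) is heavy, so it takes stress.
Stress on syllable 4: dre.ge:.gu.ˈrit.mu.

4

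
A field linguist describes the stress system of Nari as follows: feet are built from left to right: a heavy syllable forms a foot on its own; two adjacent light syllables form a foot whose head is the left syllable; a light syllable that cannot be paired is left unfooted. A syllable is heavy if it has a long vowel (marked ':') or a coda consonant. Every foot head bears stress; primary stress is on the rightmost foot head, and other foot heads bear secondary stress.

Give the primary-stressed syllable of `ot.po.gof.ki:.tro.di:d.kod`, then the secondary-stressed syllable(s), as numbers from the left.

Weights: 1 ot H, 2 po L, 3 gof H, 4 ki: H, 5 tro L, 6 di:d H, 7 kod H.
Parse left to right (heavy = foot alone; LL = one foot; stranded L unfooted): (ˈot) po (ˈgof) (ˈki:) tro (ˈdi:d) (ˈkod).
Foot heads: 1, 3, 4, 6, 7.
Primary stress on the rightmost head = syllable 7.
Secondary stress on 1, 3, 4, 6: ˌot.po.ˌgof.ˌki:.tro.ˌdi:d.ˈkod.

primary 7, secondary 1, 3, 4, 6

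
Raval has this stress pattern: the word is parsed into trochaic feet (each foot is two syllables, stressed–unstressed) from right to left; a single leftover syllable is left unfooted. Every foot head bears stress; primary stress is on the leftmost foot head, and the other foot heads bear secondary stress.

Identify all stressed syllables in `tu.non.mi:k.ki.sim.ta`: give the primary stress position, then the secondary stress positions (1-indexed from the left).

primary 1, secondary 3, 5

Parse right to left into trochaic (ˈσσ) feet: (ˈtu.non) (ˈmi:k.ki) (ˈsim.ta).
Foot heads (stressed positions): 1, 3, 5.
End Rule Leftmost: primary stress on the leftmost head = syllable 1.
Secondary stress on 3, 5: ˈtu.non.ˌmi:k.ki.ˌsim.ta.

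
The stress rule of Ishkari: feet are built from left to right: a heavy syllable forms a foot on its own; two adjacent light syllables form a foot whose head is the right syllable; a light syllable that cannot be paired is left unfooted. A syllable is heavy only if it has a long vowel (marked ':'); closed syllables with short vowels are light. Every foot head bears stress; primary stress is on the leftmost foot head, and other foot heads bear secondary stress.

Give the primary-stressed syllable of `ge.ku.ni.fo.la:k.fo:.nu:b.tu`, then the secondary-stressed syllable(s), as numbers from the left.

Weights: 1 ge L, 2 ku L, 3 ni L, 4 fo L, 5 la:k H, 6 fo: H, 7 nu:b H, 8 tu L.
Parse left to right (heavy = foot alone; LL = one foot; stranded L unfooted): (ge.ˈku) (ni.ˈfo) (ˈla:k) (ˈfo:) (ˈnu:b) tu.
Foot heads: 2, 4, 5, 6, 7.
Primary stress on the leftmost head = syllable 2.
Secondary stress on 4, 5, 6, 7: ge.ˈku.ni.ˌfo.ˌla:k.ˌfo:.ˌnu:b.tu.

primary 2, secondary 4, 5, 6, 7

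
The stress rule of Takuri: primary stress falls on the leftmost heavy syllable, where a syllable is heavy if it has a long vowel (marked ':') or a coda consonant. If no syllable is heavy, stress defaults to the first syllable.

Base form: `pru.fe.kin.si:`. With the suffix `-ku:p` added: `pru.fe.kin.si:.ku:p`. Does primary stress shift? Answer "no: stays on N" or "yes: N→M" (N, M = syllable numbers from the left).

no: stays on 3

Base `pru.fe.kin.si:` (4 syllables):
  Weights: 1 pru L, 2 fe L, 3 kin H, 4 si: H.
  Heavy syllables in the domain: 3, 4. The leftmost is syllable 3 (kin).
  → primary stress on syllable 3.
Suffixed `pru.fe.kin.si:.ku:p` (5 syllables):
  Weights: 1 pru L, 2 fe L, 3 kin H, 4 si: H, 5 ku:p H.
  Heavy syllables in the domain: 3, 4, 5. The leftmost is syllable 3 (kin).
  → primary stress on syllable 3.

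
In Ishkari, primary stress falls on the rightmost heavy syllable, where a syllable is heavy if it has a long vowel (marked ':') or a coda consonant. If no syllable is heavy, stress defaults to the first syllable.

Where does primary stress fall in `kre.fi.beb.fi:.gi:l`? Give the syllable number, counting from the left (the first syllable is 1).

Weights: 1 kre L, 2 fi L, 3 beb H, 4 fi: H, 5 gi:l H.
Heavy syllables in the domain: 3, 4, 5. The rightmost is syllable 5 (gi:l).
Primary stress: syllable 5 → kre.fi.beb.fi:.ˈgi:l.

5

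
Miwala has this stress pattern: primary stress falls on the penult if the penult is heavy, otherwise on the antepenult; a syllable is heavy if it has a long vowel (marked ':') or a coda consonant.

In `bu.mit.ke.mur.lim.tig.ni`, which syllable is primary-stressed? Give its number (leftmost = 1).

6

Weights: 5 lim H, 6 tig H, 7 ni L.
The penult (syllable 6, tig) is heavy, so it takes stress.
Primary stress: syllable 6 → bu.mit.ke.mur.lim.ˈtig.ni.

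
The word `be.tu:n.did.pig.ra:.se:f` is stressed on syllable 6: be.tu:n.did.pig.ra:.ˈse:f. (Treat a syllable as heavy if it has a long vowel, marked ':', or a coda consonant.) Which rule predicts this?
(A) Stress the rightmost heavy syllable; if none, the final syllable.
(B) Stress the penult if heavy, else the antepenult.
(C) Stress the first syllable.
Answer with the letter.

A

Rule A → syllable 6 ✓.
Rule B → syllable 5 (observed: 6).
Rule C → syllable 1 (observed: 6).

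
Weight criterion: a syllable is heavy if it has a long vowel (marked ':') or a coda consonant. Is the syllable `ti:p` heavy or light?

heavy

`ti:p`: long vowel, closed (coda /p/). Long vowel and closed → heavy.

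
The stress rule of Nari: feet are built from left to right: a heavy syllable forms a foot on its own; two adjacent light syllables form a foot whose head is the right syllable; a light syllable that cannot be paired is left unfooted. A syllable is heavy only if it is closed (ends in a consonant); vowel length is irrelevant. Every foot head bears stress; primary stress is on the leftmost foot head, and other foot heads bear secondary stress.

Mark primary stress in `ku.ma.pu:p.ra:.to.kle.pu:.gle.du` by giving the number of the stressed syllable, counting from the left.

2

Weights: 1 ku L, 2 ma L, 3 pu:p H, 4 ra: L, 5 to L, 6 kle L, 7 pu: L, 8 gle L, 9 du L.
Parse left to right (heavy = foot alone; LL = one foot; stranded L unfooted): (ku.ˈma) (ˈpu:p) (ra:.ˈto) (kle.ˈpu:) (gle.ˈdu).
Foot heads: 2, 3, 5, 7, 9.
Primary stress on the leftmost head = syllable 2.
Primary stress: syllable 2 → ku.ˈma.pu:p.ra:.to.kle.pu:.gle.du.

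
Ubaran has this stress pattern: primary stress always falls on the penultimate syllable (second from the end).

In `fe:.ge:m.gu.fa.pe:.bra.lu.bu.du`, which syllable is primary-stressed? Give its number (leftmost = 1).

The word has 9 syllables; the penultimate syllable (second from the end) is syllable 8 (bu).
Primary stress: syllable 8 → fe:.ge:m.gu.fa.pe:.bra.lu.ˈbu.du.

8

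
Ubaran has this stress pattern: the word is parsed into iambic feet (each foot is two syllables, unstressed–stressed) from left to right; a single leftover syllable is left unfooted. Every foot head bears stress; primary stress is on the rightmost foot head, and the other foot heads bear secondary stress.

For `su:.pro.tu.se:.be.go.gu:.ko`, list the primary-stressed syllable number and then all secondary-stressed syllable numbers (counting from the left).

primary 8, secondary 2, 4, 6

Parse left to right into iambic (σˈσ) feet: (su:.ˈpro) (tu.ˈse:) (be.ˈgo) (gu:.ˈko).
Foot heads (stressed positions): 2, 4, 6, 8.
End Rule Rightmost: primary stress on the rightmost head = syllable 8.
Secondary stress on 2, 4, 6: su:.ˌpro.tu.ˌse:.be.ˌgo.gu:.ˈko.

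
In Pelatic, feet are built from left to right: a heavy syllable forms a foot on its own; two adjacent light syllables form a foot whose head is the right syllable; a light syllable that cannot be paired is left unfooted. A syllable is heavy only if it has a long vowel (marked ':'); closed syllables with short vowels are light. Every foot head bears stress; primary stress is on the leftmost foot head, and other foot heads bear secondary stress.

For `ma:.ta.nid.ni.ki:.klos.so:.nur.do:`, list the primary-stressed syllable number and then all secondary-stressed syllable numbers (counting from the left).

primary 1, secondary 3, 5, 7, 9

Weights: 1 ma: H, 2 ta L, 3 nid L, 4 ni L, 5 ki: H, 6 klos L, 7 so: H, 8 nur L, 9 do: H.
Parse left to right (heavy = foot alone; LL = one foot; stranded L unfooted): (ˈma:) (ta.ˈnid) ni (ˈki:) klos (ˈso:) nur (ˈdo:).
Foot heads: 1, 3, 5, 7, 9.
Primary stress on the leftmost head = syllable 1.
Secondary stress on 3, 5, 7, 9: ˈma:.ta.ˌnid.ni.ˌki:.klos.ˌso:.nur.ˌdo:.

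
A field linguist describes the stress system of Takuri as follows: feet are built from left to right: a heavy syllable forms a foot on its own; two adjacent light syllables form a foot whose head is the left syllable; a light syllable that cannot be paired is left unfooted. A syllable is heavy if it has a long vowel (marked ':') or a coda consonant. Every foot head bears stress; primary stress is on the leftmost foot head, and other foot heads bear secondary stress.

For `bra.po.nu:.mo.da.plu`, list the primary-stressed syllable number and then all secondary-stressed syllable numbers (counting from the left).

primary 1, secondary 3, 4

Weights: 1 bra L, 2 po L, 3 nu: H, 4 mo L, 5 da L, 6 plu L.
Parse left to right (heavy = foot alone; LL = one foot; stranded L unfooted): (ˈbra.po) (ˈnu:) (ˈmo.da) plu.
Foot heads: 1, 3, 4.
Primary stress on the leftmost head = syllable 1.
Secondary stress on 3, 4: ˈbra.po.ˌnu:.ˌmo.da.plu.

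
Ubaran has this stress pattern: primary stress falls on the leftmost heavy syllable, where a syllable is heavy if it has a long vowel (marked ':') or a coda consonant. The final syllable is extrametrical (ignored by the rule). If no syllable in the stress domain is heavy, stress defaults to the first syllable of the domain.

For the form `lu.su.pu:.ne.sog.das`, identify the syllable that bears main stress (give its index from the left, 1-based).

The final syllable (6, das) is extrametrical; the stress domain is syllables 1–5.
Weights: 1 lu L, 2 su L, 3 pu: H, 4 ne L, 5 sog H.
Heavy syllables in the domain: 3, 5. The leftmost is syllable 3 (pu:).
Primary stress: syllable 3 → lu.su.ˈpu:.ne.sog.das.

3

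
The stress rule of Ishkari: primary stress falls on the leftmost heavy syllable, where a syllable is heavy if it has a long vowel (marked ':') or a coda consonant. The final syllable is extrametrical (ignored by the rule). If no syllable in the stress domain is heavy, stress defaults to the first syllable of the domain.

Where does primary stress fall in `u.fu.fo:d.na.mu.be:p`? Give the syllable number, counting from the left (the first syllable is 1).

3

The final syllable (6, be:p) is extrametrical; the stress domain is syllables 1–5.
Weights: 1 u L, 2 fu L, 3 fo:d H, 4 na L, 5 mu L.
Heavy syllables in the domain: 3. The leftmost is syllable 3 (fo:d).
Primary stress: syllable 3 → u.fu.ˈfo:d.na.mu.be:p.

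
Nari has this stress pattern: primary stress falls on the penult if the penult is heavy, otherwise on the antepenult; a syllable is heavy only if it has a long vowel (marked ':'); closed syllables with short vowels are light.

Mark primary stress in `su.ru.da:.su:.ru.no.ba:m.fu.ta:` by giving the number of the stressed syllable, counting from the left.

Weights: 7 ba:m H, 8 fu L, 9 ta: H.
The penult (syllable 8, fu) is light, so stress falls on the antepenult (syllable 7, ba:m).
Primary stress: syllable 7 → su.ru.da:.su:.ru.no.ˈba:m.fu.ta:.

7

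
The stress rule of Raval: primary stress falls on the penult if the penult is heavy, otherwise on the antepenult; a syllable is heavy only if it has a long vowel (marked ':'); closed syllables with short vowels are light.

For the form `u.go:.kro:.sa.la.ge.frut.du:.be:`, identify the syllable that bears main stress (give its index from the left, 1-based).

8

Weights: 7 frut L, 8 du: H, 9 be: H.
The penult (syllable 8, du:) is heavy, so it takes stress.
Primary stress: syllable 8 → u.go:.kro:.sa.la.ge.frut.ˈdu:.be:.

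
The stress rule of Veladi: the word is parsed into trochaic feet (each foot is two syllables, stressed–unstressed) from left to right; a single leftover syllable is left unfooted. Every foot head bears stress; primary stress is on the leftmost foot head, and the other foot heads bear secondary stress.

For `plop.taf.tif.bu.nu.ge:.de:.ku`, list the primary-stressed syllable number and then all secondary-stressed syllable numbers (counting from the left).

primary 1, secondary 3, 5, 7

Parse left to right into trochaic (ˈσσ) feet: (ˈplop.taf) (ˈtif.bu) (ˈnu.ge:) (ˈde:.ku).
Foot heads (stressed positions): 1, 3, 5, 7.
End Rule Leftmost: primary stress on the leftmost head = syllable 1.
Secondary stress on 3, 5, 7: ˈplop.taf.ˌtif.bu.ˌnu.ge:.ˌde:.ku.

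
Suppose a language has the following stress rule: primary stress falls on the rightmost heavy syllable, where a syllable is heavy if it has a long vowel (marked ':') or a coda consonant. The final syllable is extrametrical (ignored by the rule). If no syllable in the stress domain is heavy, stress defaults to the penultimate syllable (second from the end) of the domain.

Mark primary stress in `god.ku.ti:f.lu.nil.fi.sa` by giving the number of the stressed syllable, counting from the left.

The final syllable (7, sa) is extrametrical; the stress domain is syllables 1–6.
Weights: 1 god H, 2 ku L, 3 ti:f H, 4 lu L, 5 nil H, 6 fi L.
Heavy syllables in the domain: 1, 3, 5. The rightmost is syllable 5 (nil).
Primary stress: syllable 5 → god.ku.ti:f.lu.ˈnil.fi.sa.

5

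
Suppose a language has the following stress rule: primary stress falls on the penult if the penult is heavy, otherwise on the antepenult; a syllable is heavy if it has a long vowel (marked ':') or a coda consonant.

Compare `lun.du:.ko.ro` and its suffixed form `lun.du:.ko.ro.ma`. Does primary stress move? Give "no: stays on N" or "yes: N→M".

Base `lun.du:.ko.ro` (4 syllables):
  Weights: 2 du: H, 3 ko L, 4 ro L.
  The penult (syllable 3, ko) is light, so stress falls on the antepenult (syllable 2, du:).
  → primary stress on syllable 2.
Suffixed `lun.du:.ko.ro.ma` (5 syllables):
  Weights: 3 ko L, 4 ro L, 5 ma L.
  The penult (syllable 4, ro) is light, so stress falls on the antepenult (syllable 3, ko).
  → primary stress on syllable 3.

yes: 2→3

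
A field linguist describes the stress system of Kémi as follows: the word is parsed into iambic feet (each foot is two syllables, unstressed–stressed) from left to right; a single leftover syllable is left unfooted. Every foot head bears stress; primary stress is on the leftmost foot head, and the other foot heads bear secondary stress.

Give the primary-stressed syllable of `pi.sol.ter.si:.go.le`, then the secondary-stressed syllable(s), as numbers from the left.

Parse left to right into iambic (σˈσ) feet: (pi.ˈsol) (ter.ˈsi:) (go.ˈle).
Foot heads (stressed positions): 2, 4, 6.
End Rule Leftmost: primary stress on the leftmost head = syllable 2.
Secondary stress on 4, 6: pi.ˈsol.ter.ˌsi:.go.ˌle.

primary 2, secondary 4, 6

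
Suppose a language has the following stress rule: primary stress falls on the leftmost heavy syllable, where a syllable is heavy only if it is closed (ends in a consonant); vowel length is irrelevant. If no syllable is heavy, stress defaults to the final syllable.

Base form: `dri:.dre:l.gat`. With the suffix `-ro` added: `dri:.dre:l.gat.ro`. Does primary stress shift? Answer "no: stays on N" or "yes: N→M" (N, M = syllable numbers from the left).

Base `dri:.dre:l.gat` (3 syllables):
  Weights: 1 dri: L, 2 dre:l H, 3 gat H.
  Heavy syllables in the domain: 2, 3. The leftmost is syllable 2 (dre:l).
  → primary stress on syllable 2.
Suffixed `dri:.dre:l.gat.ro` (4 syllables):
  Weights: 1 dri: L, 2 dre:l H, 3 gat H, 4 ro L.
  Heavy syllables in the domain: 2, 3. The leftmost is syllable 2 (dre:l).
  → primary stress on syllable 2.

no: stays on 2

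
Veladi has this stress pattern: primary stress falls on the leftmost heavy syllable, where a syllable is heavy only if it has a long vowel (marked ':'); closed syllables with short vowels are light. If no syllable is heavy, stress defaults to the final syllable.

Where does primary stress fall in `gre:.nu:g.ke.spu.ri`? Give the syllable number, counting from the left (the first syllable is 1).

Weights: 1 gre: H, 2 nu:g H, 3 ke L, 4 spu L, 5 ri L.
Heavy syllables in the domain: 1, 2. The leftmost is syllable 1 (gre:).
Primary stress: syllable 1 → ˈgre:.nu:g.ke.spu.ri.

1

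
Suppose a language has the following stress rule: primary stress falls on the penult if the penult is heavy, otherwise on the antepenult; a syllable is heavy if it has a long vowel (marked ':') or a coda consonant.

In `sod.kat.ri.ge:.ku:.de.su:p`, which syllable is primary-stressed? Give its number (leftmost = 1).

Weights: 5 ku: H, 6 de L, 7 su:p H.
The penult (syllable 6, de) is light, so stress falls on the antepenult (syllable 5, ku:).
Primary stress: syllable 5 → sod.kat.ri.ge:.ˈku:.de.su:p.

5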